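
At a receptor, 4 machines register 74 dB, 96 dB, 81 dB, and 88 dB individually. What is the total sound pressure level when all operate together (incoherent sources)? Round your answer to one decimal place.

Incoherent sources combine by intensity addition: L_total = 10·log₁₀(Σ 10^(L_i/10)).
Σ 10^(L/10) = 10^(74/10) + 10^(96/10) + 10^(81/10) + 10^(88/10) = 4.763e+09.
L_total = 10·log₁₀(4.763e+09) = 96.78 dB.

96.8 dB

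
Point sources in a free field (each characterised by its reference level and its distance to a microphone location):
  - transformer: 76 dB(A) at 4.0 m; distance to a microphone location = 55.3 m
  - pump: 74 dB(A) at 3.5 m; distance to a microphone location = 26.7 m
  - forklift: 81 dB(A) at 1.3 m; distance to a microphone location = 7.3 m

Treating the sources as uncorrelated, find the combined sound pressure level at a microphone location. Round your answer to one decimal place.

Propagate each source to the receiver with L = L_ref − 20·log₁₀(r/r_ref), then add intensities.
transformer: 76 − 20·log₁₀(55.3/4.0) = 76 − 22.81 = 53.19 dB(A).
pump: 74 − 20·log₁₀(26.7/3.5) = 74 − 17.65 = 56.35 dB(A).
forklift: 81 − 20·log₁₀(7.3/1.3) = 81 − 14.99 = 66.01 dB(A).
Σ 10^(L/10) = 4.632e+06 → L_total = 10·log₁₀(4.632e+06) = 66.66 dB(A).

66.7 dB(A)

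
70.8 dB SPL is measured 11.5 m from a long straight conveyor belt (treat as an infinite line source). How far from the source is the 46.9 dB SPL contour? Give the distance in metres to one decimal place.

Line-source spreading drops the level by 10·log₁₀(r₂/r₁); inverting, r₂/r₁ = 10^(ΔL/10).
r₂ = 11.5·10^((70.8−46.9)/10) = 11.5·10^(23.9/10) = 2822.92 m.

2822.9 m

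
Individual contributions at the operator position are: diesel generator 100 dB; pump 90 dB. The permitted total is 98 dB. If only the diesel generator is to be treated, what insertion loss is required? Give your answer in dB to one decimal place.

Everything except the diesel generator sums to 10^(90/10) = 1.000e+09 in linear terms, 90.00 dB.
The limit corresponds to 10^(98/10) = 6.310e+09; subtracting the fixed part leaves 5.310e+09 for the diesel generator, i.e. 97.25 dB.
So the diesel generator must be reduced from 100 to 97.25 dB: IL = 2.75 dB.

2.7 dB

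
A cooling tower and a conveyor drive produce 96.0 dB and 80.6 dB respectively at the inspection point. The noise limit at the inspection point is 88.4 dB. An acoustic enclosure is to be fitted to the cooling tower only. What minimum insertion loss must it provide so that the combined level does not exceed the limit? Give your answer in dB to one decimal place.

8.4 dB

Fixed contribution from the other source: Σ 10^(L/10) = 10^(80.6/10) = 1.148e+08 (80.60 dB).
To meet 88.4 dB overall, the treated cooling tower may contribute at most 10^(88.4/10) − 1.148e+08 = 5.770e+08, i.e. 87.61 dB.
Required insertion loss = 96.0 − 87.61 = 8.39 dB.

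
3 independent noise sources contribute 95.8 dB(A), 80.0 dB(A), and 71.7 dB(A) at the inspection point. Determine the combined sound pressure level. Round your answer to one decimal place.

Incoherent sources combine by intensity addition: L_total = 10·log₁₀(Σ 10^(L_i/10)).
Σ 10^(L/10) = 10^(95.8/10) + 10^(80.0/10) + 10^(71.7/10) = 3.917e+09.
L_total = 10·log₁₀(3.917e+09) = 95.93 dB(A).

95.9 dB(A)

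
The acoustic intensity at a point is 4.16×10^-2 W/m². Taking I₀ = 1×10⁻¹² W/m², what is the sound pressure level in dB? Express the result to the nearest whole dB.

106 dB

L = 10·log₁₀(I/I₀) = 10·log₁₀(4.16×10^-2/10⁻¹²) = 10·log₁₀(4.16×10^10).
L = 10·(0.6191 + 10) = 106.19 dB.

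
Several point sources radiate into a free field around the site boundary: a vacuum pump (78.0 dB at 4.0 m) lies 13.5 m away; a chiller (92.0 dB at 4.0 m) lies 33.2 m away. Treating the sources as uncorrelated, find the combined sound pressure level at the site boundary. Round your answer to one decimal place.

74.6 dB

First find each source's level at the receiver (point-source: −20·log₁₀(r/r_ref)), then combine on an intensity basis.
vacuum pump: 78.0 − 20·log₁₀(13.5/4.0) = 78.0 − 10.57 = 67.43 dB.
chiller: 92.0 − 20·log₁₀(33.2/4.0) = 92.0 − 18.38 = 73.62 dB.
Σ 10^(L/10) = 2.855e+07 → L_total = 10·log₁₀(2.855e+07) = 74.56 dB.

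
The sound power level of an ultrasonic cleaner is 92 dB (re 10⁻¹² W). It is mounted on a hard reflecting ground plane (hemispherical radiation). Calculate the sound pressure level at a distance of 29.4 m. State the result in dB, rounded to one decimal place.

L_p = L_w − 10·log₁₀(2π·r²) with r = 29.4 m.
2π·r² = 5431 m², 10·log₁₀ of that is 37.349 dB.
L_p = 92 − 37.349 = 54.65 dB.

54.7 dB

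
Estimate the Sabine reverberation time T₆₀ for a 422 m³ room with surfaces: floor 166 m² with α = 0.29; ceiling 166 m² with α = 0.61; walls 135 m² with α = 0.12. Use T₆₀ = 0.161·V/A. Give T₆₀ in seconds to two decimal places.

0.41 s

Total absorption A = 166·0.29 + 166·0.61 + 135·0.12 = 165.60 m² sabins.
T₆₀ = 0.161·V/A = 0.161·422/165.60 = 0.410 s.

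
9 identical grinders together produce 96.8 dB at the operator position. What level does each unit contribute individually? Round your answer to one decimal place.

87.3 dB

For N identical incoherent sources L_total = L₁ + 10·log₁₀ N, so L₁ = 96.8 − 10·log₁₀(9) = 96.8 − 9.542.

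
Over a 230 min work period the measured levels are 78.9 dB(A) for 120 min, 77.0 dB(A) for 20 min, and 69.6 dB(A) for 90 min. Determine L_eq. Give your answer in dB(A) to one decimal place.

76.9 dB(A)

Weight each interval's intensity by its duration and average over T = 230 min:
Σ tᵢ·10^(Lᵢ/10) = 120·10^(78.9/10) + 20·10^(77.0/10) + 90·10^(69.6/10) = 1.114e+10.
L_eq = 10·log₁₀(1.114e+10/230) = 76.85 dB(A).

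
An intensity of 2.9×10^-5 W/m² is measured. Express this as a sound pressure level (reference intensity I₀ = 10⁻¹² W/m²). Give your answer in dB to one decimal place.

L = 10·log₁₀(I/I₀) = 10·log₁₀(2.9×10^-5/10⁻¹²) = 10·log₁₀(2.9×10^7).
L = 10·(0.4624 + 7) = 74.62 dB.

74.6 dB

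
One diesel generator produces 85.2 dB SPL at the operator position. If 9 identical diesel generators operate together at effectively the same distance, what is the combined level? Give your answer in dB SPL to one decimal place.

With 9 equal, uncorrelated contributions the intensity is 9× that of one unit, giving a rise of 10·log₁₀ 9.
L_total = 85.2 + 10·log₁₀(9) = 85.2 + 9.542 = 94.74 dB SPL.

94.7 dB SPL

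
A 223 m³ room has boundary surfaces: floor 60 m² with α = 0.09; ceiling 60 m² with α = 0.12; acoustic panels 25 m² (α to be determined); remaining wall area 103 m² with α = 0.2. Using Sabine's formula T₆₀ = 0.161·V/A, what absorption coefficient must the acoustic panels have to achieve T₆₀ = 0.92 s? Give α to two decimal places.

Required total absorption A = 0.161·223/0.92 = 39.02 m².
Absorption from the other surfaces = 60·0.09 + 60·0.12 + 103·0.2 = 33.20 m², so the acoustic panels must supply 5.82 m² over 25 m².
α = 5.82/25 = 0.233.

0.23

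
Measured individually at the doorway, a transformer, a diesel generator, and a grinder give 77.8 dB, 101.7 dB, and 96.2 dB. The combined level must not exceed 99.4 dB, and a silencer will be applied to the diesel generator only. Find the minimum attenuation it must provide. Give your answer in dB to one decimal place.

5.2 dB

Fixed contribution from the other sources: Σ 10^(L/10) = 10^(77.8/10) + 10^(96.2/10) = 4.229e+09 (96.26 dB).
The limit corresponds to 10^(99.4/10) = 8.710e+09; subtracting the fixed part leaves 4.481e+09 for the diesel generator, i.e. 96.51 dB.
So the diesel generator must be reduced from 101.7 to 96.51 dB: IL = 5.19 dB.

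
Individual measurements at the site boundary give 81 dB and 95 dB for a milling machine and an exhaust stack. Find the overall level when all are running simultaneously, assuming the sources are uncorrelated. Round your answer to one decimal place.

For uncorrelated sources the intensities add, so convert each level to linear form, sum, and take 10·log₁₀ of the total.
Σ 10^(L/10) = 10^(81/10) + 10^(95/10) = 3.288e+09.
L_total = 10·log₁₀(3.288e+09) = 95.17 dB.

95.2 dB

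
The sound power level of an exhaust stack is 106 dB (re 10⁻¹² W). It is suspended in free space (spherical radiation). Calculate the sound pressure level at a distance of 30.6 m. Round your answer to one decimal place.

65.3 dB

The power spreads over a sphere of area 4π·r², so L_p = L_w − 10·log₁₀(4π·r²).
4π·r² = 1.177e+04 m², 10·log₁₀ of that is 40.707 dB.
L_p = 106 − 40.707 = 65.29 dB.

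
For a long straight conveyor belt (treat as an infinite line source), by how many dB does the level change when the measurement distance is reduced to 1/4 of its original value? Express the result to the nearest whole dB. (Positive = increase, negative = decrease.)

+6 dB

A line source loses 3 dB per doubling of distance; generally ΔL = −10·log₁₀(r₂/r₁).
ΔL = −10·log₁₀(0.25) = +6.02 dB.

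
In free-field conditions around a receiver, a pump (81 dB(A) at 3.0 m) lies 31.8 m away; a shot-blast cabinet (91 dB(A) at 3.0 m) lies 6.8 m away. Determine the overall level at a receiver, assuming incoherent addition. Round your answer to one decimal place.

83.9 dB(A)

Propagate each source to the receiver with L = L_ref − 20·log₁₀(r/r_ref), then add intensities.
pump: 81 − 20·log₁₀(31.8/3.0) = 81 − 20.51 = 60.49 dB(A).
shot-blast cabinet: 91 − 20·log₁₀(6.8/3.0) = 91 − 7.11 = 83.89 dB(A).
Σ 10^(L/10) = 2.462e+08 → L_total = 10·log₁₀(2.462e+08) = 83.91 dB(A).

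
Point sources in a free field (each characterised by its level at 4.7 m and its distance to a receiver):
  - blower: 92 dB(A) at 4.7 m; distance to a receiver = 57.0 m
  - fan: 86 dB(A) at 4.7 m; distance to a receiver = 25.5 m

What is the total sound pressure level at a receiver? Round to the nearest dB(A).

First find each source's level at the receiver (point-source: −20·log₁₀(r/r_ref)), then combine on an intensity basis.
blower: 92 − 20·log₁₀(57.0/4.7) = 92 − 21.68 = 70.32 dB(A).
fan: 86 − 20·log₁₀(25.5/4.7) = 86 − 14.69 = 71.31 dB(A).
Σ 10^(L/10) = 2.430e+07 → L_total = 10·log₁₀(2.430e+07) = 73.86 dB(A).

74 dB(A)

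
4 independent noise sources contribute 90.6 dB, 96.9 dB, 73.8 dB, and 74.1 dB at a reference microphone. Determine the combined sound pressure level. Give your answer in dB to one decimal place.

For uncorrelated sources the intensities add, so convert each level to linear form, sum, and take 10·log₁₀ of the total.
Σ 10^(L/10) = 10^(90.6/10) + 10^(96.9/10) + 10^(73.8/10) + 10^(74.1/10) = 6.096e+09.
L_total = 10·log₁₀(6.096e+09) = 97.85 dB.

97.9 dB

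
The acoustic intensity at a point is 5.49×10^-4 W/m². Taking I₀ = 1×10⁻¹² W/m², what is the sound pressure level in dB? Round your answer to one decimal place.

Dividing by I₀ shifts the exponent by 12: I/I₀ = 5.49×10^8.
L = 10·(0.7396 + 8) = 87.40 dB.

87.4 dB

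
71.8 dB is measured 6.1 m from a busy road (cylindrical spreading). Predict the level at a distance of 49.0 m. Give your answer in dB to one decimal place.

62.8 dB

Line-source attenuation: ΔL = 10·log₁₀(r₂/r₁) = 10·log₁₀(49.0/6.1) = 9.049 dB.
L₂ = 71.8 − 10·log₁₀(49.0/6.1) = 71.8 − 9.049 = 62.75 dB.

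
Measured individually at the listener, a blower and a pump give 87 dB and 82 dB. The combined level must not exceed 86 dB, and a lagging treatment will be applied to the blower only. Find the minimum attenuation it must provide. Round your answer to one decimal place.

Everything except the blower sums to 10^(82/10) = 1.585e+08 in linear terms, 82.00 dB.
The limit corresponds to 10^(86/10) = 3.981e+08; subtracting the fixed part leaves 2.396e+08 for the blower, i.e. 83.80 dB.
Required insertion loss = 87 − 83.80 = 3.20 dB.

3.2 dB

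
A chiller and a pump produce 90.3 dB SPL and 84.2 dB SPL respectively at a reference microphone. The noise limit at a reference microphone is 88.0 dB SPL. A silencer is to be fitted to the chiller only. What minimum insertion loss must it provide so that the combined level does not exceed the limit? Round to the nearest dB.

Everything except the chiller sums to 10^(84.2/10) = 2.630e+08 in linear terms, 84.20 dB SPL.
The limit corresponds to 10^(88.0/10) = 6.310e+08; subtracting the fixed part leaves 3.679e+08 for the chiller, i.e. 85.66 dB SPL.
Required insertion loss = 90.3 − 85.66 = 4.64 dB.

5 dB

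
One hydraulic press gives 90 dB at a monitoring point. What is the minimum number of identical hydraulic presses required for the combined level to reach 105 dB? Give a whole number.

32

Need L₁ + 10·log₁₀ N ≥ 105, i.e. log₁₀ N ≥ 1.50.
N ≥ 10^(15.0/10) = 31.623, so N = 32.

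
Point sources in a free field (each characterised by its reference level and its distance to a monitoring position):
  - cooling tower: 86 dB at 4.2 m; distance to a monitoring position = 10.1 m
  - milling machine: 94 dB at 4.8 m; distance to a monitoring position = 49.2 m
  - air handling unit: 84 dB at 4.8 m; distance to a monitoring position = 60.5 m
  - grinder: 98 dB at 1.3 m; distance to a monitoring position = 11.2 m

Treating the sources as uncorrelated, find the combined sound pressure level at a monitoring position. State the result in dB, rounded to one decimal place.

Propagate each source to the receiver with L = L_ref − 20·log₁₀(r/r_ref), then add intensities.
cooling tower: 86 − 20·log₁₀(10.1/4.2) = 86 − 7.62 = 78.38 dB.
milling machine: 94 − 20·log₁₀(49.2/4.8) = 94 − 20.21 = 73.79 dB.
air handling unit: 84 − 20·log₁₀(60.5/4.8) = 84 − 22.01 = 61.99 dB.
grinder: 98 − 20·log₁₀(11.2/1.3) = 98 − 18.71 = 79.29 dB.
Σ 10^(L/10) = 1.793e+08 → L_total = 10·log₁₀(1.793e+08) = 82.54 dB.

82.5 dB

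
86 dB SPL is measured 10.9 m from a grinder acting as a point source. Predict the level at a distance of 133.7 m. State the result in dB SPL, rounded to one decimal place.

64.2 dB SPL

Spherical spreading from a point source gives a 20·log₁₀(r₂/r₁) drop.
L₂ = 86 − 20·log₁₀(133.7/10.9) = 86 − 21.774 = 64.23 dB SPL.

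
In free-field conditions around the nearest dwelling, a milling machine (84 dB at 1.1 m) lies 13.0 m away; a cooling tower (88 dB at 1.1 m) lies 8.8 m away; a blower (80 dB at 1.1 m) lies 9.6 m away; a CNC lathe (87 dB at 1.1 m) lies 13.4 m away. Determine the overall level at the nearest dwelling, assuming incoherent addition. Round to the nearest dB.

72 dB

First find each source's level at the receiver (point-source: −20·log₁₀(r/r_ref)), then combine on an intensity basis.
milling machine: 84 − 20·log₁₀(13.0/1.1) = 84 − 21.45 = 62.55 dB.
cooling tower: 88 − 20·log₁₀(8.8/1.1) = 88 − 18.06 = 69.94 dB.
blower: 80 − 20·log₁₀(9.6/1.1) = 80 − 18.82 = 61.18 dB.
CNC lathe: 87 − 20·log₁₀(13.4/1.1) = 87 − 21.71 = 65.29 dB.
Σ 10^(L/10) = 1.635e+07 → L_total = 10·log₁₀(1.635e+07) = 72.13 dB.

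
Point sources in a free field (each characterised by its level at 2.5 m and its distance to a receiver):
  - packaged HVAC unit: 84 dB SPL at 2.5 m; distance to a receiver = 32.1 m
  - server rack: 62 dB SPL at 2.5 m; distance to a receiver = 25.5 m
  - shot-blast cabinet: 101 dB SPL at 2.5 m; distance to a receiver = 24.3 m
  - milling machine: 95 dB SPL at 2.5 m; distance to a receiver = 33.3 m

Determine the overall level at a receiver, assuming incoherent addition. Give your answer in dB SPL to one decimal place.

Propagate each source to the receiver with L = L_ref − 20·log₁₀(r/r_ref), then add intensities.
packaged HVAC unit: 84 − 20·log₁₀(32.1/2.5) = 84 − 22.17 = 61.83 dB SPL.
server rack: 62 − 20·log₁₀(25.5/2.5) = 62 − 20.17 = 41.83 dB SPL.
shot-blast cabinet: 101 − 20·log₁₀(24.3/2.5) = 101 − 19.75 = 81.25 dB SPL.
milling machine: 95 − 20·log₁₀(33.3/2.5) = 95 − 22.49 = 72.51 dB SPL.
Σ 10^(L/10) = 1.526e+08 → L_total = 10·log₁₀(1.526e+08) = 81.84 dB SPL.

81.8 dB SPL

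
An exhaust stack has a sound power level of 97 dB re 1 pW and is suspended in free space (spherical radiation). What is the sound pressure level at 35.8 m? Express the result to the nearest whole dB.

55 dB

Free-field spherical radiation: L_p = L_w − 10·log₁₀(4π·r²), r = 35.8 m.
4π·r² = 1.611e+04 m², 10·log₁₀ of that is 42.070 dB.
L_p = 97 − 42.070 = 54.93 dB.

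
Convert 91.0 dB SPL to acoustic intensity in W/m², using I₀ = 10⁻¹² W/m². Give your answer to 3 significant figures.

L = 10·log₁₀(I/I₀) ⇒ I = I₀·10^(L/10) = 10⁻¹² × 10^9.10.

0.00126 W/m²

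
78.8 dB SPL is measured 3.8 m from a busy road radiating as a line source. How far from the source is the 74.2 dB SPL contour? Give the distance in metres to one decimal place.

Line-source spreading drops the level by 10·log₁₀(r₂/r₁); inverting, r₂/r₁ = 10^(ΔL/10).
r₂ = 3.8·10^((78.8−74.2)/10) = 3.8·10^(4.6/10) = 10.96 m.

11.0 m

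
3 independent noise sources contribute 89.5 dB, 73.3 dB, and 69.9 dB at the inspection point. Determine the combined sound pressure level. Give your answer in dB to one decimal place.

For uncorrelated sources the intensities add, so convert each level to linear form, sum, and take 10·log₁₀ of the total.
Σ 10^(L/10) = 10^(89.5/10) + 10^(73.3/10) + 10^(69.9/10) = 9.224e+08.
L_total = 10·log₁₀(9.224e+08) = 89.65 dB.

89.6 dB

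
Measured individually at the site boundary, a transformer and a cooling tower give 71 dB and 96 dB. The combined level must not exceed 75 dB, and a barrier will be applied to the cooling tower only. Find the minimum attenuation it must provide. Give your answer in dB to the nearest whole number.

23 dB

Fixed contribution from the other source: Σ 10^(L/10) = 10^(71/10) = 1.259e+07 (71.00 dB).
To meet 75 dB overall, the treated cooling tower may contribute at most 10^(75/10) − 1.259e+07 = 1.903e+07, i.e. 72.80 dB.
Required insertion loss = 96 − 72.80 = 23.20 dB.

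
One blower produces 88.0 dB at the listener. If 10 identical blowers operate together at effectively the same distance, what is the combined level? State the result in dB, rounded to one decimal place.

98.0 dB

With 10 equal, uncorrelated contributions the intensity is 10× that of one unit, giving a rise of 10·log₁₀ 10.
L_total = 88.0 + 10·log₁₀(10) = 88.0 + 10.000 = 98.00 dB.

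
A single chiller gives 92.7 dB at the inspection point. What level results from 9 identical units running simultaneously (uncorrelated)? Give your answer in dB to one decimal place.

102.2 dB

L_total = L₁ + 10·log₁₀ N for N identical incoherent sources.
L_total = 92.7 + 10·log₁₀(9) = 92.7 + 9.542 = 102.24 dB.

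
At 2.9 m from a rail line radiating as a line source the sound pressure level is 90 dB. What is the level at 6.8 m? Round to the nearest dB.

Line-source attenuation: ΔL = 10·log₁₀(r₂/r₁) = 10·log₁₀(6.8/2.9) = 3.701 dB.
L₂ = 90 − 10·log₁₀(6.8/2.9) = 90 − 3.701 = 86.30 dB.

86 dB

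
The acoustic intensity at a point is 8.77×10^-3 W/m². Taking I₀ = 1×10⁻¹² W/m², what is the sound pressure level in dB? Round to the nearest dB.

L = 10·log₁₀(I/I₀) = 10·log₁₀(8.77×10^-3/10⁻¹²) = 10·log₁₀(8.77×10^9).
L = 10·(0.9430 + 9) = 99.43 dB.

99 dB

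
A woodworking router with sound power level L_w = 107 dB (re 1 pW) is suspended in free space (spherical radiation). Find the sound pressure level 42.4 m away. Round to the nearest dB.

63 dB

The power spreads over a sphere of area 4π·r², so L_p = L_w − 10·log₁₀(4π·r²).
4π·r² = 2.259e+04 m², 10·log₁₀ of that is 43.539 dB.
L_p = 107 − 43.539 = 63.46 dB.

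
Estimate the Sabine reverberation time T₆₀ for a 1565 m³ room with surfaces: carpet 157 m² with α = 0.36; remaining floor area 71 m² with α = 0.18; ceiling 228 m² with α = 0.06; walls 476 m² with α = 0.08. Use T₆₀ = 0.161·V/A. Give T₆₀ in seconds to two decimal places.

2.08 s

Summing Sᵢαᵢ: 157·0.36 + 71·0.18 + 228·0.06 + 476·0.08 = 121.06 m².
T₆₀ = 0.161·V/A = 0.161·1565/121.06 = 2.081 s.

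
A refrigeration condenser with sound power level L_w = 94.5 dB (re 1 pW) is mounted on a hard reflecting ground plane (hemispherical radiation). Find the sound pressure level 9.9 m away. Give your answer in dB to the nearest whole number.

67 dB

Free-field hemispherical radiation: L_p = L_w − 10·log₁₀(2π·r²), r = 9.9 m.
2π·r² = 615.8 m², 10·log₁₀ of that is 27.895 dB.
L_p = 94.5 − 27.895 = 66.61 dB.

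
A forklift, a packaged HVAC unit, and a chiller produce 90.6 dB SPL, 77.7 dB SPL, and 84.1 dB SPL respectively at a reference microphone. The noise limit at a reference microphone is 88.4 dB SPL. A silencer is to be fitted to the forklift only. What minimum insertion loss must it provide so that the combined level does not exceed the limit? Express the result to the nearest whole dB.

5 dB

Fixed contribution from the other sources: Σ 10^(L/10) = 10^(77.7/10) + 10^(84.1/10) = 3.159e+08 (85.00 dB SPL).
The limit corresponds to 10^(88.4/10) = 6.918e+08; subtracting the fixed part leaves 3.759e+08 for the forklift, i.e. 85.75 dB SPL.
So the forklift must be reduced from 90.6 to 85.75 dB SPL: IL = 4.85 dB.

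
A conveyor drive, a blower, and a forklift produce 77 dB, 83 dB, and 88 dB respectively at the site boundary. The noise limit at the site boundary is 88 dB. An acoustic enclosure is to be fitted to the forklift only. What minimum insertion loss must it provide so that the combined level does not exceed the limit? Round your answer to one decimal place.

The untreated sources together contribute 10^(77/10) + 10^(83/10) = 2.496e+08, i.e. 83.97 dB.
The limit corresponds to 10^(88/10) = 6.310e+08; subtracting the fixed part leaves 3.813e+08 for the forklift, i.e. 85.81 dB.
Required insertion loss = 88 − 85.81 = 2.19 dB.

2.2 dB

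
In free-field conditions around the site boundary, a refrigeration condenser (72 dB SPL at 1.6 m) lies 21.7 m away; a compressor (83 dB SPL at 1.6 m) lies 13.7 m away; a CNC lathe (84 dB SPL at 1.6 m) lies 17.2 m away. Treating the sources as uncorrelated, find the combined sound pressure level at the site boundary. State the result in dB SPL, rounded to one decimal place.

67.0 dB SPL

Propagate each source to the receiver with L = L_ref − 20·log₁₀(r/r_ref), then add intensities.
refrigeration condenser: 72 − 20·log₁₀(21.7/1.6) = 72 − 22.65 = 49.35 dB SPL.
compressor: 83 − 20·log₁₀(13.7/1.6) = 83 − 18.65 = 64.35 dB SPL.
CNC lathe: 84 − 20·log₁₀(17.2/1.6) = 84 − 20.63 = 63.37 dB SPL.
Σ 10^(L/10) = 4.981e+06 → L_total = 10·log₁₀(4.981e+06) = 66.97 dB SPL.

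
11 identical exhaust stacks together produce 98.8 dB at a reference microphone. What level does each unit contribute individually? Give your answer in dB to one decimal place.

88.4 dB

11 equal contributions raise the level by 10·log₁₀ 11 = 10.414 dB, so each unit alone gives 98.8 − 10.414.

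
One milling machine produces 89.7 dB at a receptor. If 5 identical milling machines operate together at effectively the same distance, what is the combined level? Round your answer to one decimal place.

96.7 dB

L_total = L₁ + 10·log₁₀ N for N identical incoherent sources.
L_total = 89.7 + 10·log₁₀(5) = 89.7 + 6.990 = 96.69 dB.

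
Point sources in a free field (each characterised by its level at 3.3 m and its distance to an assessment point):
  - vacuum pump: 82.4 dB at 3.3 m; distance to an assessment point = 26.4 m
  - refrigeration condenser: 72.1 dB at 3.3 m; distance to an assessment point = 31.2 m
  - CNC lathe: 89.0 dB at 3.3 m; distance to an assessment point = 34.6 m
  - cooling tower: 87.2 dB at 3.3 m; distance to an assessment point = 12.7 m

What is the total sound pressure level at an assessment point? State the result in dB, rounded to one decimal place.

Propagate each source to the receiver with L = L_ref − 20·log₁₀(r/r_ref), then add intensities.
vacuum pump: 82.4 − 20·log₁₀(26.4/3.3) = 82.4 − 18.06 = 64.34 dB.
refrigeration condenser: 72.1 − 20·log₁₀(31.2/3.3) = 72.1 − 19.51 = 52.59 dB.
CNC lathe: 89.0 − 20·log₁₀(34.6/3.3) = 89.0 − 20.41 = 68.59 dB.
cooling tower: 87.2 − 20·log₁₀(12.7/3.3) = 87.2 − 11.71 = 75.49 dB.
Σ 10^(L/10) = 4.556e+07 → L_total = 10·log₁₀(4.556e+07) = 76.59 dB.

76.6 dB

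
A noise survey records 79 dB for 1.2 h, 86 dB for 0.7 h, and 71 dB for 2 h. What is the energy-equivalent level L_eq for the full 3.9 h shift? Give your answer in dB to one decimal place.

80.1 dB

L_eq = 10·log₁₀[(1/T)·Σ tᵢ·10^(Lᵢ/10)] with T = 3.9 h.
Σ tᵢ·10^(Lᵢ/10) = 1.2·10^(79/10) + 0.7·10^(86/10) + 2·10^(71/10) = 3.992e+08.
L_eq = 10·log₁₀(3.992e+08/3.9) = 80.10 dB.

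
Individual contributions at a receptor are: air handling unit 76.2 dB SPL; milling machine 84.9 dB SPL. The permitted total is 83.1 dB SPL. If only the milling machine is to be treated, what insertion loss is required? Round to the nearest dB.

Everything except the milling machine sums to 10^(76.2/10) = 4.169e+07 in linear terms, 76.20 dB SPL.
To meet 83.1 dB SPL overall, the treated milling machine may contribute at most 10^(83.1/10) − 4.169e+07 = 1.625e+08, i.e. 82.11 dB SPL.
Required insertion loss = 84.9 − 82.11 = 2.79 dB.

3 dB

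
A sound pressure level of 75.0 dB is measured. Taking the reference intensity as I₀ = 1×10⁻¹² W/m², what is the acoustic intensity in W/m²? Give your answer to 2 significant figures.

I = I₀·10^(L/10) = 10⁻¹² × 10^(75.0/10) = 10^(-4.500).

3.2e-05 W/m²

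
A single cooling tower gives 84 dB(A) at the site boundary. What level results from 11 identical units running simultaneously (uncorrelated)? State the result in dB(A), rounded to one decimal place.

94.4 dB(A)

With 11 equal, uncorrelated contributions the intensity is 11× that of one unit, giving a rise of 10·log₁₀ 11.
L_total = 84 + 10·log₁₀(11) = 84 + 10.414 = 94.41 dB(A).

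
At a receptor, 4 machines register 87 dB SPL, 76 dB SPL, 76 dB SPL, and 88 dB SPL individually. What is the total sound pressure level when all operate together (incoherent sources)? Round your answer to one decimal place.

90.8 dB SPL

Incoherent sources combine by intensity addition: L_total = 10·log₁₀(Σ 10^(L_i/10)).
Σ 10^(L/10) = 10^(87/10) + 10^(76/10) + 10^(76/10) + 10^(88/10) = 1.212e+09.
L_total = 10·log₁₀(1.212e+09) = 90.83 dB SPL.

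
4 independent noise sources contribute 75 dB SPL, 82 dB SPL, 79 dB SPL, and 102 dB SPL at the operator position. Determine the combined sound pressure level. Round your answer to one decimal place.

For uncorrelated sources the intensities add, so convert each level to linear form, sum, and take 10·log₁₀ of the total.
Σ 10^(L/10) = 10^(75/10) + 10^(82/10) + 10^(79/10) + 10^(102/10) = 1.612e+10.
L_total = 10·log₁₀(1.612e+10) = 102.07 dB SPL.

102.1 dB SPL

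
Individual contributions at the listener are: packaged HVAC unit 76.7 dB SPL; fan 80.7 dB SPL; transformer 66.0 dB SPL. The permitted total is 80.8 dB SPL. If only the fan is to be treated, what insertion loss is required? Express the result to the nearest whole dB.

The untreated sources together contribute 10^(76.7/10) + 10^(66.0/10) = 5.075e+07, i.e. 77.05 dB SPL.
To meet 80.8 dB SPL overall, the treated fan may contribute at most 10^(80.8/10) − 5.075e+07 = 6.947e+07, i.e. 78.42 dB SPL.
So the fan must be reduced from 80.7 to 78.42 dB SPL: IL = 2.28 dB.

2 dB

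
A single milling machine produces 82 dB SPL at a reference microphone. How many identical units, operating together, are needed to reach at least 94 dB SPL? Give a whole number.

N identical sources give L₁ + 10·log₁₀ N, so require 10·log₁₀ N ≥ 94 − 82 = 12.0 dB.
N ≥ 10^(12.0/10) = 15.849, so N = 16.

16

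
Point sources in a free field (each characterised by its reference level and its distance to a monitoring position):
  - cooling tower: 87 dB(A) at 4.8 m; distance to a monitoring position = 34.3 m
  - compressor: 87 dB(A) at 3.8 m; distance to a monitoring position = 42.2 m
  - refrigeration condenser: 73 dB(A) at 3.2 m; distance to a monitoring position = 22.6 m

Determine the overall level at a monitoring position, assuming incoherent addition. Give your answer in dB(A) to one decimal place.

71.5 dB(A)

Apply inverse-square spreading to bring every level to the receiver, then sum 10^(L/10).
cooling tower: 87 − 20·log₁₀(34.3/4.8) = 87 − 17.08 = 69.92 dB(A).
compressor: 87 − 20·log₁₀(42.2/3.8) = 87 − 20.91 = 66.09 dB(A).
refrigeration condenser: 73 − 20·log₁₀(22.6/3.2) = 73 − 16.98 = 56.02 dB(A).
Σ 10^(L/10) = 1.428e+07 → L_total = 10·log₁₀(1.428e+07) = 71.55 dB(A).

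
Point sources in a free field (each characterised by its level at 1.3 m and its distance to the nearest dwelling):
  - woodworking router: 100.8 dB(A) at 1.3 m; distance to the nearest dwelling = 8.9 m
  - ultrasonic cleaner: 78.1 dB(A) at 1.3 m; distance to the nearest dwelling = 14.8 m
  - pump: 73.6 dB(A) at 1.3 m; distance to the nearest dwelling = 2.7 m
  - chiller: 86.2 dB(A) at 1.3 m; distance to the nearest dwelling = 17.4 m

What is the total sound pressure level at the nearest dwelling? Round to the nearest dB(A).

Apply inverse-square spreading to bring every level to the receiver, then sum 10^(L/10).
woodworking router: 100.8 − 20·log₁₀(8.9/1.3) = 100.8 − 16.71 = 84.09 dB(A).
ultrasonic cleaner: 78.1 − 20·log₁₀(14.8/1.3) = 78.1 − 21.13 = 56.97 dB(A).
pump: 73.6 − 20·log₁₀(2.7/1.3) = 73.6 − 6.35 = 67.25 dB(A).
chiller: 86.2 − 20·log₁₀(17.4/1.3) = 86.2 − 22.53 = 63.67 dB(A).
Σ 10^(L/10) = 2.646e+08 → L_total = 10·log₁₀(2.646e+08) = 84.23 dB(A).

84 dB(A)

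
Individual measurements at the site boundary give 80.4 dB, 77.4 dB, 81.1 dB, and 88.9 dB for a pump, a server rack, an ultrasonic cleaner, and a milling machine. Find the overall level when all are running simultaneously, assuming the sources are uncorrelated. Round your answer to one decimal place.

Incoherent sources combine by intensity addition: L_total = 10·log₁₀(Σ 10^(L_i/10)).
Σ 10^(L/10) = 10^(80.4/10) + 10^(77.4/10) + 10^(81.1/10) + 10^(88.9/10) = 1.070e+09.
L_total = 10·log₁₀(1.070e+09) = 90.29 dB.

90.3 dB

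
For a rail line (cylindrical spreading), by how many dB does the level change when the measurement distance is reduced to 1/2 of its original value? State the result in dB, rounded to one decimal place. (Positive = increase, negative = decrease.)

+3.0 dB

Line-source spreading: ΔL = −10·log₁₀(r₂/r₁).
ΔL = −10·log₁₀(0.5) = +3.01 dB.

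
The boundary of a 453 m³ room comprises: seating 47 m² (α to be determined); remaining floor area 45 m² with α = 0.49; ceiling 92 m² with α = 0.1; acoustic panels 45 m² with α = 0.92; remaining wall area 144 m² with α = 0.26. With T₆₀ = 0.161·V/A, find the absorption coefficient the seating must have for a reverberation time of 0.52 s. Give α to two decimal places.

A = 0.161·V/T₆₀ = 0.161·453/0.52 = 140.26 m² sabins.
Absorption from the other surfaces = 45·0.49 + 92·0.1 + 45·0.92 + 144·0.26 = 110.09 m², so the seating must supply 30.17 m² over 47 m².
α = 30.17/47 = 0.642.

0.64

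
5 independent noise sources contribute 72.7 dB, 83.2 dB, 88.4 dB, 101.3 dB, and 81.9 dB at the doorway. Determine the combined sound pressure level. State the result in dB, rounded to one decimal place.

For uncorrelated sources the intensities add, so convert each level to linear form, sum, and take 10·log₁₀ of the total.
Σ 10^(L/10) = 10^(72.7/10) + 10^(83.2/10) + 10^(88.4/10) + 10^(101.3/10) + 10^(81.9/10) = 1.456e+10.
L_total = 10·log₁₀(1.456e+10) = 101.63 dB.

101.6 dB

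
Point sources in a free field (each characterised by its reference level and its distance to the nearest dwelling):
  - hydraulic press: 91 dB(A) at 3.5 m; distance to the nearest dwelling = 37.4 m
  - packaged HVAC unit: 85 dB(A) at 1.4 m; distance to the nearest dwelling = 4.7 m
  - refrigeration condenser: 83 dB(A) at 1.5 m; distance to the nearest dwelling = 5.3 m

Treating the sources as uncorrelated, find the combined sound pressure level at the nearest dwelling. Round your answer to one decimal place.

77.4 dB(A)

Apply inverse-square spreading to bring every level to the receiver, then sum 10^(L/10).
hydraulic press: 91 − 20·log₁₀(37.4/3.5) = 91 − 20.58 = 70.42 dB(A).
packaged HVAC unit: 85 − 20·log₁₀(4.7/1.4) = 85 − 10.52 = 74.48 dB(A).
refrigeration condenser: 83 − 20·log₁₀(5.3/1.5) = 83 − 10.96 = 72.04 dB(A).
Σ 10^(L/10) = 5.507e+07 → L_total = 10·log₁₀(5.507e+07) = 77.41 dB(A).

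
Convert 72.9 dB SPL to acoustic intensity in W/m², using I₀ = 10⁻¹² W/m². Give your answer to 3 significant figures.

1.95e-05 W/m²

L = 10·log₁₀(I/I₀) ⇒ I = I₀·10^(L/10) = 10⁻¹² × 10^7.29.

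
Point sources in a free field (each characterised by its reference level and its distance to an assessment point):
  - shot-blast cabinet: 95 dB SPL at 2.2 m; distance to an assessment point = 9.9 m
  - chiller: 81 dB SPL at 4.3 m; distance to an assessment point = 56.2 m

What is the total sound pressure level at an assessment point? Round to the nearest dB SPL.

Apply inverse-square spreading to bring every level to the receiver, then sum 10^(L/10).
shot-blast cabinet: 95 − 20·log₁₀(9.9/2.2) = 95 − 13.06 = 81.94 dB SPL.
chiller: 81 − 20·log₁₀(56.2/4.3) = 81 − 22.33 = 58.67 dB SPL.
Σ 10^(L/10) = 1.569e+08 → L_total = 10·log₁₀(1.569e+08) = 81.96 dB SPL.

82 dB SPL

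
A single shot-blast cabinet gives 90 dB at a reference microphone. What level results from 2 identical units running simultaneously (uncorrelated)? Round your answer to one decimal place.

93.0 dB

N identical incoherent sources raise the level by 10·log₁₀ N.
L_total = 90 + 10·log₁₀(2) = 90 + 3.010 = 93.01 dB.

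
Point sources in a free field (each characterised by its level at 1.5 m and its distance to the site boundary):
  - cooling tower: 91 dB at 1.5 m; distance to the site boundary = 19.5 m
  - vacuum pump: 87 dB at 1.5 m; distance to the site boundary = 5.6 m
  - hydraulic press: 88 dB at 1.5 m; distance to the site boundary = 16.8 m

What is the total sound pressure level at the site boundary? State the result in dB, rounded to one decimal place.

Propagate each source to the receiver with L = L_ref − 20·log₁₀(r/r_ref), then add intensities.
cooling tower: 91 − 20·log₁₀(19.5/1.5) = 91 − 22.28 = 68.72 dB.
vacuum pump: 87 − 20·log₁₀(5.6/1.5) = 87 − 11.44 = 75.56 dB.
hydraulic press: 88 − 20·log₁₀(16.8/1.5) = 88 − 20.98 = 67.02 dB.
Σ 10^(L/10) = 4.844e+07 → L_total = 10·log₁₀(4.844e+07) = 76.85 dB.

76.9 dB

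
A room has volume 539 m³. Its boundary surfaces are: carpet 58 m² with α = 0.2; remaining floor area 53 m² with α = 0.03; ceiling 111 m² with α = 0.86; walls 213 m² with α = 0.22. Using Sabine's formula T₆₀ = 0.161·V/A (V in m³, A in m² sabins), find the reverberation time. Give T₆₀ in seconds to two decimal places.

Summing Sᵢαᵢ: 58·0.2 + 53·0.03 + 111·0.86 + 213·0.22 = 155.51 m².
T₆₀ = 0.161 × 539 / 155.51 = 0.558 s.

0.56 s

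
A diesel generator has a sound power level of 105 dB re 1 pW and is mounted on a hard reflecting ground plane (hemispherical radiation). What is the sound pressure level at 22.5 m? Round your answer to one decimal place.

L_p = L_w − 10·log₁₀(2π·r²) with r = 22.5 m.
2π·r² = 3181 m², 10·log₁₀ of that is 35.025 dB.
L_p = 105 − 35.025 = 69.97 dB.

70.0 dB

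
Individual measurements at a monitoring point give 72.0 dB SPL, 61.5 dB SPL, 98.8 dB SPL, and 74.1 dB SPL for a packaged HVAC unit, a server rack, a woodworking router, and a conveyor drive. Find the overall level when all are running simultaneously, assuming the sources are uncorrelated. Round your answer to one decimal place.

Incoherent sources combine by intensity addition: L_total = 10·log₁₀(Σ 10^(L_i/10)).
Σ 10^(L/10) = 10^(72.0/10) + 10^(61.5/10) + 10^(98.8/10) + 10^(74.1/10) = 7.629e+09.
L_total = 10·log₁₀(7.629e+09) = 98.82 dB SPL.

98.8 dB SPL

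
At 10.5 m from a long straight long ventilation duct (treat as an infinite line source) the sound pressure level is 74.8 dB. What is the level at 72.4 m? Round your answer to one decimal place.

Cylindrical spreading from a line source gives a 10·log₁₀(r₂/r₁) drop.
L₂ = 74.8 − 10·log₁₀(72.4/10.5) = 74.8 − 8.385 = 66.41 dB.

66.4 dB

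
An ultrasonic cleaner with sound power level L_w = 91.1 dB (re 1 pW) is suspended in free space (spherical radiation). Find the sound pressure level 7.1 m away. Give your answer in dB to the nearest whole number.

The power spreads over a sphere of area 4π·r², so L_p = L_w − 10·log₁₀(4π·r²).
4π·r² = 633.5 m², 10·log₁₀ of that is 28.017 dB.
L_p = 91.1 − 28.017 = 63.08 dB.

63 dB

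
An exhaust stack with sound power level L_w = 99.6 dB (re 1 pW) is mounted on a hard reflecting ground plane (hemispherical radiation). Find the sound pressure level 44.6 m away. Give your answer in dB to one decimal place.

58.6 dB

L_p = L_w − 10·log₁₀(2π·r²) with r = 44.6 m.
2π·r² = 1.25e+04 m², 10·log₁₀ of that is 40.968 dB.
L_p = 99.6 − 40.968 = 58.63 dB.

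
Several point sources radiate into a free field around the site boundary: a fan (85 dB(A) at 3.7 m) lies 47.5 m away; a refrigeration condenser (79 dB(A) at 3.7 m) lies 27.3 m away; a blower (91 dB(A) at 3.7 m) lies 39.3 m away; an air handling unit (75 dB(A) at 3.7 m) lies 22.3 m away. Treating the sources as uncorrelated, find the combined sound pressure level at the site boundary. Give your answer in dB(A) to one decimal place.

71.9 dB(A)

Apply inverse-square spreading to bring every level to the receiver, then sum 10^(L/10).
fan: 85 − 20·log₁₀(47.5/3.7) = 85 − 22.17 = 62.83 dB(A).
refrigeration condenser: 79 − 20·log₁₀(27.3/3.7) = 79 − 17.36 = 61.64 dB(A).
blower: 91 − 20·log₁₀(39.3/3.7) = 91 − 20.52 = 70.48 dB(A).
air handling unit: 75 − 20·log₁₀(22.3/3.7) = 75 − 15.60 = 59.40 dB(A).
Σ 10^(L/10) = 1.541e+07 → L_total = 10·log₁₀(1.541e+07) = 71.88 dB(A).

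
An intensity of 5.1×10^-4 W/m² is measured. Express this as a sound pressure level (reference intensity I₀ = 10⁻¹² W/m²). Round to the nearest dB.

L = 10·log₁₀(I/I₀) = 10·log₁₀(5.1×10^-4/10⁻¹²) = 10·log₁₀(5.1×10^8).
L = 10·(0.7076 + 8) = 87.08 dB.

87 dB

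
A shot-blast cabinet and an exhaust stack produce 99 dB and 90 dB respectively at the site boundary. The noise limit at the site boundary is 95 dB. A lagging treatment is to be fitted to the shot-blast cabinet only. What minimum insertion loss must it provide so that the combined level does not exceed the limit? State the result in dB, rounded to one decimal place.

5.7 dB

Fixed contribution from the other source: Σ 10^(L/10) = 10^(90/10) = 1.000e+09 (90.00 dB).
The limit corresponds to 10^(95/10) = 3.162e+09; subtracting the fixed part leaves 2.162e+09 for the shot-blast cabinet, i.e. 93.35 dB.
So the shot-blast cabinet must be reduced from 99 to 93.35 dB: IL = 5.65 dB.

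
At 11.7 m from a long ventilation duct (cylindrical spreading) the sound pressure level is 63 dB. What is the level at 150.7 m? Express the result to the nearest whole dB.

52 dB

Cylindrical spreading from a line source gives a 10·log₁₀(r₂/r₁) drop.
L₂ = 63 − 10·log₁₀(150.7/11.7) = 63 − 11.099 = 51.90 dB.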